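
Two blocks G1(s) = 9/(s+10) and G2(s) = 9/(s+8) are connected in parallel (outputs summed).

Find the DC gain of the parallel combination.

Parallel: G_eq = G1 + G2. DC gain = G1(0) + G2(0) = 9/10 + 9/8 = 0.9 + 1.125 = 2.025.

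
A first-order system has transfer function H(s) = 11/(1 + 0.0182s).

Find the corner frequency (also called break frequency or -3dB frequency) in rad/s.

Corner frequency = 1/τ = 1/0.0182 = 54.945 rad/s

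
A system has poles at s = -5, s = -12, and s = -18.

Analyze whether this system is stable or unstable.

All poles are in the left half-plane. System is stable.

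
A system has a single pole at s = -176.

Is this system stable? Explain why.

Pole at s = -176 is in the left half-plane. Stable.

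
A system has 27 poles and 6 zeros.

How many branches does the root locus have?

Root locus has n branches where n = number of poles = 27.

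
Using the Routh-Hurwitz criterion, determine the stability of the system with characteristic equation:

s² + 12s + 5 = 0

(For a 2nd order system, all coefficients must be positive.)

Coefficients: 1, 12, 5. All positive, so system is stable.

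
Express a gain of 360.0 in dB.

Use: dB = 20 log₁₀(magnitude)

dB = 20 log₁₀(360.0) = 51.1 dB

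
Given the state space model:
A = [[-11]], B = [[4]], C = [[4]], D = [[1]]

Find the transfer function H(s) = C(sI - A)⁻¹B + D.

(sI - A)⁻¹ = 1/(s + 11). H(s) = 4×4/(s + 11) + 1 = (s + 27)/(s + 11).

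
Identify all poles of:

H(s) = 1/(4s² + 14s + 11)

Discriminant = 14² - 4×4×11 = 196 - 176 = 20 > 0, so two distinct real poles. Using quadratic formula: s = (-14 ± √20)/(2×4) = (-14 ± √20)/8, with √20 ≈ 4.4721. s₁ ≈ -1.1910, s₂ ≈ -2.3090. Poles: s₁ = -1.1910, s₂ = -2.3090.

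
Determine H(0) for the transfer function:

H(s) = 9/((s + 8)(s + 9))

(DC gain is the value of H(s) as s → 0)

DC gain = H(0) = 9/(8 × 9) = 9/72 = 0.125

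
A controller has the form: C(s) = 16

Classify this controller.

This is a Proportional (P) controller.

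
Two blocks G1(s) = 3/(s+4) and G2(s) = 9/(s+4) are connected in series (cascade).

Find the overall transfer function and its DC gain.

Series: multiply transfer functions. G_eq = 3/(s+4) × 9/(s+4) = 27/((s+4)(s+4)). DC gain = 27/(4×4) = 1.6875.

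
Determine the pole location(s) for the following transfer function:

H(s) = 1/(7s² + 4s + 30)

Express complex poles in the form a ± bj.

Discriminant = 4² - 4×7×30 = 16 - 840 = -824 < 0, so the poles are a complex conjugate pair s = (-4 ± j√824)/(2×7). Real part = -4/(2×7) = -4/14 ≈ -0.2857; imaginary part = ±√824/(2×7) ≈ 2.0504. Poles: s = -0.2857 ± 2.0504j.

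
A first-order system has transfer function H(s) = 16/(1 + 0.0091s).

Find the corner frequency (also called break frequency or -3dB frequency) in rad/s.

Corner frequency = 1/τ = 1/0.0091 = 109.89 rad/s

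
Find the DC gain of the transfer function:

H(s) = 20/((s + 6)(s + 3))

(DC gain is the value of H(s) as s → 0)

DC gain = H(0) = 20/(6 × 3) = 20/18 = 1.1111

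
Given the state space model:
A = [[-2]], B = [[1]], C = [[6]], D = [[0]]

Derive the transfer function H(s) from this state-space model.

(sI - A)⁻¹ = 1/(s + 2). H(s) = 6 × 1/(s + 2) + 0 = 6/(s + 2).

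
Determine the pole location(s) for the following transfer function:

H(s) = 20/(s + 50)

Pole is where denominator = 0: s + 50 = 0, so s = -50.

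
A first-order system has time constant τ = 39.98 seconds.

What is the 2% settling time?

For first-order system, 2% settling time ≈ 4τ = 4 × 39.98 = 159.92 s.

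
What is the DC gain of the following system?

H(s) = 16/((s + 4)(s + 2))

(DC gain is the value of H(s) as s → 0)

DC gain = H(0) = 16/(4 × 2) = 16/8 = 2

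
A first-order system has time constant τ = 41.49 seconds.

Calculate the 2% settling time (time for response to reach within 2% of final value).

For first-order system, 2% settling time ≈ 4τ = 4 × 41.49 = 165.96 s.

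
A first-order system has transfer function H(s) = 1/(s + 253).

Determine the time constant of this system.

For H(s) = 1/(s + 1/τ), the pole is at -1/τ = -253, so τ = 1/253 = 0.0040 s.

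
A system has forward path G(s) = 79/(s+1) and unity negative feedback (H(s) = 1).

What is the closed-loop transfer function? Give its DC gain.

T(s) = G/(1+GH) = [79/(s+1)] / [1 + 79/(s+1)] = 79/(s+1+79) = 79/(s+80). DC gain = 79/80 = 0.9875.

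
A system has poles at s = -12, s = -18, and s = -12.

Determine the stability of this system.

All poles are in the left half-plane. System is stable.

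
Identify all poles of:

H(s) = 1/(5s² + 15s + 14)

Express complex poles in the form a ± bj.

Discriminant = 15² - 4×5×14 = 225 - 280 = -55 < 0, so the poles are a complex conjugate pair s = (-15 ± j√55)/(2×5). Real part = -15/(2×5) = -15/10 = -1.5; imaginary part = ±√55/(2×5) ≈ 0.7416. Poles: s = -1.5 ± 0.7416j.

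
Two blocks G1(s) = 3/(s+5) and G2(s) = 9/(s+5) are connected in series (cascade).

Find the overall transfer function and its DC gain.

Series: multiply transfer functions. G_eq = 3/(s+5) × 9/(s+5) = 27/((s+5)(s+5)). DC gain = 27/(5×5) = 1.08.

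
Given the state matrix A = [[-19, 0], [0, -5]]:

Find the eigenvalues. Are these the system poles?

For diagonal matrix, eigenvalues are diagonal entries: λ₁ = -19, λ₂ = -5. Eigenvalues of A = system poles.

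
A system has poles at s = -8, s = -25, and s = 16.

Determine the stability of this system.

Pole(s) at s = 16 are not in the left half-plane. System is unstable.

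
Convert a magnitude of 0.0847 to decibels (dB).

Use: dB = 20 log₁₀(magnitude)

dB = 20 log₁₀(0.0847) = -21.4 dB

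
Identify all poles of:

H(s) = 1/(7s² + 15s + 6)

Discriminant = 15² - 4×7×6 = 225 - 168 = 57 > 0, so two distinct real poles. Using quadratic formula: s = (-15 ± √57)/(2×7) = (-15 ± √57)/14, with √57 ≈ 7.5498. s₁ ≈ -0.5322, s₂ ≈ -1.6107. Poles: s₁ = -0.5322, s₂ = -1.6107.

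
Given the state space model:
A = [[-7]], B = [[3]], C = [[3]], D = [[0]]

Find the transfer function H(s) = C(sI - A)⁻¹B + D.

(sI - A)⁻¹ = 1/(s + 7). H(s) = 3 × 3/(s + 7) + 0 = 9/(s + 7).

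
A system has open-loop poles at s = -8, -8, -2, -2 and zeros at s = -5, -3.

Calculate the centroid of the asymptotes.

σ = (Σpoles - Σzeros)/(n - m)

σ = (Σpoles - Σzeros)/(n - m) = (-20 - (-8))/(4 - 2) = -12/2 = -6.0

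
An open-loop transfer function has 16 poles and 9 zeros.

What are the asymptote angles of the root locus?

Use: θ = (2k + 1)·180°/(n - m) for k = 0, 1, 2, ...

n - m = 16 - 9 = 7. Angles: θk = (2k + 1)·180°/7 = 25.71°, 77.14°, 128.57°, 180°, 231.43°, 282.86°, 334.29°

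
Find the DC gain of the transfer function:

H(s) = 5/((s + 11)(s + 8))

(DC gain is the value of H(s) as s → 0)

DC gain = H(0) = 5/(11 × 8) = 5/88 = 0.0568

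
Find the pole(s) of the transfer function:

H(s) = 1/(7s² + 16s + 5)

Discriminant = 16² - 4×7×5 = 256 - 140 = 116 > 0, so two distinct real poles. Using quadratic formula: s = (-16 ± √116)/(2×7) = (-16 ± √116)/14, with √116 ≈ 10.7703. s₁ ≈ -0.3735, s₂ ≈ -1.9122. Poles: s₁ = -0.3735, s₂ = -1.9122.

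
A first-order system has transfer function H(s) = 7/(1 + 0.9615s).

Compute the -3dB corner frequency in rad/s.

Corner frequency = 1/τ = 1/0.9615 = 1.04 rad/s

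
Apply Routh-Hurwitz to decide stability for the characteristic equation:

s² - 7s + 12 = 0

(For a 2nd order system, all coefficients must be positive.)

Coefficients: 1, -7, 12. b=-7 not positive, so system is unstable.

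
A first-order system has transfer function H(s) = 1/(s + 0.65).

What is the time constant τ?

For H(s) = 1/(s + 1/τ), the pole is at -1/τ = -0.65, so τ = 1/0.65 = 1.5385 s.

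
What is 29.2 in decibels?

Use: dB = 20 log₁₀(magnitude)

dB = 20 log₁₀(29.2) = 29.3 dB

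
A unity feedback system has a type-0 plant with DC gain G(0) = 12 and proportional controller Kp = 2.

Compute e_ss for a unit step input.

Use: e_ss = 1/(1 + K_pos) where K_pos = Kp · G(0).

K_pos = Kp · G(0) = 2 × 12 = 24. e_ss = 1/(1 + 24) = 0.04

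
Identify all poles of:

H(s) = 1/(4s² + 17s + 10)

Discriminant = 17² - 4×4×10 = 289 - 160 = 129 > 0, so two distinct real poles. Using quadratic formula: s = (-17 ± √129)/(2×4) = (-17 ± √129)/8, with √129 ≈ 11.3578. s₁ ≈ -0.7053, s₂ ≈ -3.5447. Poles: s₁ = -0.7053, s₂ = -3.5447.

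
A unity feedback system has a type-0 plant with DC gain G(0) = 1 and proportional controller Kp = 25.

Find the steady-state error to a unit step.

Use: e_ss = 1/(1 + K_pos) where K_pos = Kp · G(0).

K_pos = Kp · G(0) = 25 × 1 = 25. e_ss = 1/(1 + 25) = 0.0385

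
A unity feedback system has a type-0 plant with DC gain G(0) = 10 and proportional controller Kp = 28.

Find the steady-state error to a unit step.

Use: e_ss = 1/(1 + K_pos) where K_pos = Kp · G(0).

K_pos = Kp · G(0) = 28 × 10 = 280. e_ss = 1/(1 + 280) = 0.0036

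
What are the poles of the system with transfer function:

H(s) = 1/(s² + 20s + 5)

Discriminant = 20² - 4×1×5 = 400 - 20 = 380 > 0, so two distinct real poles. Using quadratic formula: s = (-20 ± √380)/(2×1) = (-20 ± √380)/2, with √380 ≈ 19.4936. s₁ ≈ -0.2532, s₂ ≈ -19.7468. Poles: s₁ = -0.2532, s₂ = -19.7468.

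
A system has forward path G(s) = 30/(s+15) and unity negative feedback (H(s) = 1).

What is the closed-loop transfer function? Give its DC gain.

T(s) = G/(1+GH) = [30/(s+15)] / [1 + 30/(s+15)] = 30/(s+15+30) = 30/(s+45). DC gain = 30/45 = 0.6667.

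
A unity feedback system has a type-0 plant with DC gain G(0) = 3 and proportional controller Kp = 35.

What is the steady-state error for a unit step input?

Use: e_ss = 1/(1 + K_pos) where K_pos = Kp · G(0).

K_pos = Kp · G(0) = 35 × 3 = 105. e_ss = 1/(1 + 105) = 0.0094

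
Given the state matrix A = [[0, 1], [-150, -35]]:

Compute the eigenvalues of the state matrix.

det(A - λI) = λ² - (-35)λ + 150 = (λ - (-5))(λ - (-30)). Eigenvalues: -5, -30.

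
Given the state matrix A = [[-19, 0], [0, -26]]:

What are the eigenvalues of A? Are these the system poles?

For diagonal matrix, eigenvalues are diagonal entries: λ₁ = -19, λ₂ = -26. Eigenvalues of A = system poles.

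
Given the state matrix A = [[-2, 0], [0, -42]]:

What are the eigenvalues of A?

For diagonal matrix, eigenvalues are diagonal entries: λ₁ = -2, λ₂ = -42.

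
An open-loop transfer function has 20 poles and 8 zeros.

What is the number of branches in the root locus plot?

Root locus has n branches where n = number of poles = 20.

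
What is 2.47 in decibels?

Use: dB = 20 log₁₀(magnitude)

dB = 20 log₁₀(2.47) = 7.9 dB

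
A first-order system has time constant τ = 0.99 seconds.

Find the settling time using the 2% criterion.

For first-order system, 2% settling time ≈ 4τ = 4 × 0.99 = 3.96 s.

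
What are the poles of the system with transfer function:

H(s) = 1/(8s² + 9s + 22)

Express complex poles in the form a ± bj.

Discriminant = 9² - 4×8×22 = 81 - 704 = -623 < 0, so the poles are a complex conjugate pair s = (-9 ± j√623)/(2×8). Real part = -9/(2×8) = -9/16 = -0.5625; imaginary part = ±√623/(2×8) ≈ 1.5600. Poles: s = -0.5625 ± 1.5600j.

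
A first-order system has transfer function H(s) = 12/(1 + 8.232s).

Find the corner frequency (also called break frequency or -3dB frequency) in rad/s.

Corner frequency = 1/τ = 1/8.232 = 0.121 rad/s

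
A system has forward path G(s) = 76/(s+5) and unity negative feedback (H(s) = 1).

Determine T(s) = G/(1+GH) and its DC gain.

T(s) = G/(1+GH) = [76/(s+5)] / [1 + 76/(s+5)] = 76/(s+5+76) = 76/(s+81). DC gain = 76/81 = 0.9383.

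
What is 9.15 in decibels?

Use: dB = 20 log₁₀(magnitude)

dB = 20 log₁₀(9.15) = 19.2 dB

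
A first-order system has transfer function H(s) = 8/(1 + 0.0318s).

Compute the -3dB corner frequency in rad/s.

Corner frequency = 1/τ = 1/0.0318 = 31.447 rad/s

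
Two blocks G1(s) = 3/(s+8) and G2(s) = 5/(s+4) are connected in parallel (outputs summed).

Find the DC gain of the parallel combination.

Parallel: G_eq = G1 + G2. DC gain = G1(0) + G2(0) = 3/8 + 5/4 = 0.375 + 1.25 = 1.625.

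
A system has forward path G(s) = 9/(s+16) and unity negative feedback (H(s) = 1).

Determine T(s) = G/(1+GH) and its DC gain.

T(s) = G/(1+GH) = [9/(s+16)] / [1 + 9/(s+16)] = 9/(s+16+9) = 9/(s+25). DC gain = 9/25 = 0.36.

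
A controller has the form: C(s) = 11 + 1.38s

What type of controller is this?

This is a Proportional-Derivative (PD) controller.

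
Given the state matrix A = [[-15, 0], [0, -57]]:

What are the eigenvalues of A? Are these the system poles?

For diagonal matrix, eigenvalues are diagonal entries: λ₁ = -15, λ₂ = -57. Eigenvalues of A = system poles.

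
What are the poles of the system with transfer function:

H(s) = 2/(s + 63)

Pole is where denominator = 0: s + 63 = 0, so s = -63.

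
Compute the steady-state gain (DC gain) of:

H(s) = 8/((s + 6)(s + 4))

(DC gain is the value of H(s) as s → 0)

DC gain = H(0) = 8/(6 × 4) = 8/24 = 0.3333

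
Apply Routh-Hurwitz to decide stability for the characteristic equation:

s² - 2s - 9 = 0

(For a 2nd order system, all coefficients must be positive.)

Coefficients: 1, -2, -9. b=-2, c=-9 not positive, so system is unstable.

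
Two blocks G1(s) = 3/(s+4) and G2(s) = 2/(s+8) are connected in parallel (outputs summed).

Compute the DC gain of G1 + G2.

Parallel: G_eq = G1 + G2. DC gain = G1(0) + G2(0) = 3/4 + 2/8 = 0.75 + 0.25 = 1.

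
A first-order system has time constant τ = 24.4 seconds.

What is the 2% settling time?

For first-order system, 2% settling time ≈ 4τ = 4 × 24.4 = 97.6 s.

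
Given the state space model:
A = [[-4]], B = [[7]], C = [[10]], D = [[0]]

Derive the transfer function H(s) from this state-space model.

(sI - A)⁻¹ = 1/(s + 4). H(s) = 10 × 7/(s + 4) + 0 = 70/(s + 4).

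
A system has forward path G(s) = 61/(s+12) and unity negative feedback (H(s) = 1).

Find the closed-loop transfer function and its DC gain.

T(s) = G/(1+GH) = [61/(s+12)] / [1 + 61/(s+12)] = 61/(s+12+61) = 61/(s+73). DC gain = 61/73 = 0.8356.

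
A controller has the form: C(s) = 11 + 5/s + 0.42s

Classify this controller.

This is a Proportional-Integral-Derivative (PID) controller.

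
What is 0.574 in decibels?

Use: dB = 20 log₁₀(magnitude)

dB = 20 log₁₀(0.574) = -4.8 dB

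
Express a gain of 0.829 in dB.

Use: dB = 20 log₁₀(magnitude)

dB = 20 log₁₀(0.829) = -1.6 dB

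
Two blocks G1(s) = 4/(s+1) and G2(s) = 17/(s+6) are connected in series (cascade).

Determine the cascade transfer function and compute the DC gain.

Series: multiply transfer functions. G_eq = 4/(s+1) × 17/(s+6) = 68/((s+1)(s+6)). DC gain = 68/(1×6) = 11.3333.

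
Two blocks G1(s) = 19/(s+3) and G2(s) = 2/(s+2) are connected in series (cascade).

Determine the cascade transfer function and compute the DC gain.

Series: multiply transfer functions. G_eq = 19/(s+3) × 2/(s+2) = 38/((s+3)(s+2)). DC gain = 38/(3×2) = 6.3333.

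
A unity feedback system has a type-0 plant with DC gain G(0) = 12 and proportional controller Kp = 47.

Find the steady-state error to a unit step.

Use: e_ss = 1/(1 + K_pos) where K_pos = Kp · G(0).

K_pos = Kp · G(0) = 47 × 12 = 564. e_ss = 1/(1 + 564) = 0.0018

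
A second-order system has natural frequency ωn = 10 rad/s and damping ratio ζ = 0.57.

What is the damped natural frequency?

ωd = ωn√(1 - ζ²) = 10√(1 - 0.57²) = 8.22 rad/s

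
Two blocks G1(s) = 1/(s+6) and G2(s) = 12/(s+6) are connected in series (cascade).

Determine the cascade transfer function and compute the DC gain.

Series: multiply transfer functions. G_eq = 1/(s+6) × 12/(s+6) = 12/((s+6)(s+6)). DC gain = 12/(6×6) = 0.3333.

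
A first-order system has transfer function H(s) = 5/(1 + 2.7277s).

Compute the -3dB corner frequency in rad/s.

Corner frequency = 1/τ = 1/2.7277 = 0.367 rad/s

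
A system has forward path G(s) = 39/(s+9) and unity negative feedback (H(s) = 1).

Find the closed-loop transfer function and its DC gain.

T(s) = G/(1+GH) = [39/(s+9)] / [1 + 39/(s+9)] = 39/(s+9+39) = 39/(s+48). DC gain = 39/48 = 0.8125.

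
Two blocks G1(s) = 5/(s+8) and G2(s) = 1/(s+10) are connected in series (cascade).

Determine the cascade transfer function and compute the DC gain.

Series: multiply transfer functions. G_eq = 5/(s+8) × 1/(s+10) = 5/((s+8)(s+10)). DC gain = 5/(8×10) = 0.0625.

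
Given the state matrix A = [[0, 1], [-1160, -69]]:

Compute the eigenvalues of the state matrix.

det(A - λI) = λ² - (-69)λ + 1160 = (λ - (-40))(λ - (-29)). Eigenvalues: -40, -29.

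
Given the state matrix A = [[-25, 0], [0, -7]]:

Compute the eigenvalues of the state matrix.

For diagonal matrix, eigenvalues are diagonal entries: λ₁ = -25, λ₂ = -7.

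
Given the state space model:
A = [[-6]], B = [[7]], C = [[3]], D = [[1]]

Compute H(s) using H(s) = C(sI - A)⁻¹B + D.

(sI - A)⁻¹ = 1/(s + 6). H(s) = 3×7/(s + 6) + 1 = (s + 27)/(s + 6).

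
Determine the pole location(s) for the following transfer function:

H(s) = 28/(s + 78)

Pole is where denominator = 0: s + 78 = 0, so s = -78.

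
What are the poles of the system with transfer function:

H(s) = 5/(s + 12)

Pole is where denominator = 0: s + 12 = 0, so s = -12.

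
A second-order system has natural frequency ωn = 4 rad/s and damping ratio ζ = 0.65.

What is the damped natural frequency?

ωd = ωn√(1 - ζ²) = 4√(1 - 0.65²) = 3.04 rad/s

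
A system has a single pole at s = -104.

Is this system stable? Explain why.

Pole at s = -104 is in the left half-plane. Stable.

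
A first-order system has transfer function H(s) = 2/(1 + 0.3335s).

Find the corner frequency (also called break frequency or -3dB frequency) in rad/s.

Corner frequency = 1/τ = 1/0.3335 = 2.999 rad/s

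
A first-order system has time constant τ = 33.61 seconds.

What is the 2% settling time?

For first-order system, 2% settling time ≈ 4τ = 4 × 33.61 = 134.44 s.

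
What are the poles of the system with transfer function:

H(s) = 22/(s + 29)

Pole is where denominator = 0: s + 29 = 0, so s = -29.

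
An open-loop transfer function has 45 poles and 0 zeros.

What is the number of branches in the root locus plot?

Root locus has n branches where n = number of poles = 45.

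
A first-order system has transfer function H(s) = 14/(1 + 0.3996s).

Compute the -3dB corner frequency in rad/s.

Corner frequency = 1/τ = 1/0.3996 = 2.503 rad/s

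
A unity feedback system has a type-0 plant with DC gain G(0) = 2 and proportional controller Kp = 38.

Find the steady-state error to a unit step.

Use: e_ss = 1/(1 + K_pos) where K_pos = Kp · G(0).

K_pos = Kp · G(0) = 38 × 2 = 76. e_ss = 1/(1 + 76) = 0.0130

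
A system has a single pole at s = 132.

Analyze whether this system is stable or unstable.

Pole at s = 132 is in the right half-plane. Unstable.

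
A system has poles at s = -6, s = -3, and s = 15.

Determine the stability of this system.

Pole(s) at s = 15 are not in the left half-plane. System is unstable.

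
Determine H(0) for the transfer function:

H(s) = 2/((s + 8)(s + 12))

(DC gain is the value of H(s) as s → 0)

DC gain = H(0) = 2/(8 × 12) = 2/96 = 0.0208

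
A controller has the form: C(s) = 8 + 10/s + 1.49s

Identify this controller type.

This is a Proportional-Integral-Derivative (PID) controller.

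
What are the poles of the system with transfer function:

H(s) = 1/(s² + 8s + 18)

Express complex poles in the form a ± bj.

Discriminant = 8² - 4×1×18 = 64 - 72 = -8 < 0, so the poles are a complex conjugate pair s = (-8 ± j√8)/(2×1). Real part = -8/(2×1) = -8/2 = -4; imaginary part = ±√8/(2×1) ≈ 1.4142. Poles: s = -4 ± 1.4142j.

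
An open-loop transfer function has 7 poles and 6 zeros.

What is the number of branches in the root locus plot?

Root locus has n branches where n = number of poles = 7.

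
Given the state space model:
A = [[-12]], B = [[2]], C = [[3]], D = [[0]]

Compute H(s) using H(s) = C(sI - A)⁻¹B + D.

(sI - A)⁻¹ = 1/(s + 12). H(s) = 3 × 2/(s + 12) + 0 = 6/(s + 12).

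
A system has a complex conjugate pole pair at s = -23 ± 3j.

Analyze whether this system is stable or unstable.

Real part of poles is -23 (< 0, left half-plane). Stable.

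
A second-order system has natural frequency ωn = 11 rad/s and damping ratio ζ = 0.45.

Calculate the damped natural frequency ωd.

ωd = ωn√(1 - ζ²) = 11√(1 - 0.45²) = 9.82 rad/s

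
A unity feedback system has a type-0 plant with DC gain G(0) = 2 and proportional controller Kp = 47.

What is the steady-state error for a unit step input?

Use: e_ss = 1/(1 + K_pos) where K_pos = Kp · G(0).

K_pos = Kp · G(0) = 47 × 2 = 94. e_ss = 1/(1 + 94) = 0.0105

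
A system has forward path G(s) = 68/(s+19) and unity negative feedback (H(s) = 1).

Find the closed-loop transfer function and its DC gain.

T(s) = G/(1+GH) = [68/(s+19)] / [1 + 68/(s+19)] = 68/(s+19+68) = 68/(s+87). DC gain = 68/87 = 0.7816.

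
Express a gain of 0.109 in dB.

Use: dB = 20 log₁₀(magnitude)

dB = 20 log₁₀(0.109) = -19.3 dB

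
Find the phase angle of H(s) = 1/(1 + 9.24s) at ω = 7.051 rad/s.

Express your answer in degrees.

Phase = -arctan(ωτ) = -arctan(7.051 × 9.24) = -89.1°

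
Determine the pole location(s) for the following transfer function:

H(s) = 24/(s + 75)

Pole is where denominator = 0: s + 75 = 0, so s = -75.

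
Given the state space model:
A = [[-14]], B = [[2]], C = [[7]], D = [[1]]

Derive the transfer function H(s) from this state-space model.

(sI - A)⁻¹ = 1/(s + 14). H(s) = 7×2/(s + 14) + 1 = (s + 28)/(s + 14).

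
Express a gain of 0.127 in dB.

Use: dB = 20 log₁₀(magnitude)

dB = 20 log₁₀(0.127) = -17.9 dB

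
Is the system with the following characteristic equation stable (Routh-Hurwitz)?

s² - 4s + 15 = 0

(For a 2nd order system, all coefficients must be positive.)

Coefficients: 1, -4, 15. b=-4 not positive, so system is unstable.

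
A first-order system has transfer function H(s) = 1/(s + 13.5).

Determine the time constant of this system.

For H(s) = 1/(s + 1/τ), the pole is at -1/τ = -13.5, so τ = 1/13.5 = 0.0741 s.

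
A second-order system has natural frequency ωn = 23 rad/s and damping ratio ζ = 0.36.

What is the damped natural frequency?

ωd = ωn√(1 - ζ²) = 23√(1 - 0.36²) = 21.46 rad/s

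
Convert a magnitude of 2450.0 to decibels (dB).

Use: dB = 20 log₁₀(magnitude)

dB = 20 log₁₀(2450.0) = 67.8 dB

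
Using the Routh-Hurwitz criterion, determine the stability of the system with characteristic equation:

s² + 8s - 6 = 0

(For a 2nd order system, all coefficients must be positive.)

Coefficients: 1, 8, -6. c=-6 not positive, so system is unstable.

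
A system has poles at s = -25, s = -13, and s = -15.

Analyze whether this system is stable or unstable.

All poles are in the left half-plane. System is stable.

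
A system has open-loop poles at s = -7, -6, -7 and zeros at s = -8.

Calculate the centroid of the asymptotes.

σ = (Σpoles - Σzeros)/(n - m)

σ = (Σpoles - Σzeros)/(n - m) = (-20 - (-8))/(3 - 1) = -12/2 = -6.0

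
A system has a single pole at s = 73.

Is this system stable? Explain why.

Pole at s = 73 is in the right half-plane. Unstable.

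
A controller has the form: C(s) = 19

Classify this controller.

This is a Proportional (P) controller.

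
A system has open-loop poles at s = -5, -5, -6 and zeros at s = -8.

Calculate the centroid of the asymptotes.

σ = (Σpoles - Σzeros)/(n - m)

σ = (Σpoles - Σzeros)/(n - m) = (-16 - (-8))/(3 - 1) = -8/2 = -4.0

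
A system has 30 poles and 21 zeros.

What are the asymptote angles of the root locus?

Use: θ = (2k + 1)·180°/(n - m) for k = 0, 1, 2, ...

n - m = 30 - 21 = 9. Angles: θk = (2k + 1)·180°/9 = 20°, 60°, 100°, 140°, 180°, 220°, 260°, 300°, 340°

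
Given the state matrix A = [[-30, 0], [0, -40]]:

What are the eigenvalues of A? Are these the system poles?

For diagonal matrix, eigenvalues are diagonal entries: λ₁ = -30, λ₂ = -40. Eigenvalues of A = system poles.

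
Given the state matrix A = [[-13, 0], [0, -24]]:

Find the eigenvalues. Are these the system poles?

For diagonal matrix, eigenvalues are diagonal entries: λ₁ = -13, λ₂ = -24. Eigenvalues of A = system poles.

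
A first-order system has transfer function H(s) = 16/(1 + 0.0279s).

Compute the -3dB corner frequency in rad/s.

Corner frequency = 1/τ = 1/0.0279 = 35.842 rad/s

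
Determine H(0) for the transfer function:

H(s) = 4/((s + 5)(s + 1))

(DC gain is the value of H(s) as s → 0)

DC gain = H(0) = 4/(5 × 1) = 4/5 = 0.8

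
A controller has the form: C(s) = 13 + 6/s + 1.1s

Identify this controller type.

This is a Proportional-Integral-Derivative (PID) controller.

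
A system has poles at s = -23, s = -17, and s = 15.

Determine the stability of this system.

Pole(s) at s = 15 are not in the left half-plane. System is unstable.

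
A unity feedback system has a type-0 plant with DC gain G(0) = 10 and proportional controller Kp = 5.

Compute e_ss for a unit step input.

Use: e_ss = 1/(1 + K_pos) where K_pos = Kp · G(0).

K_pos = Kp · G(0) = 5 × 10 = 50. e_ss = 1/(1 + 50) = 0.0196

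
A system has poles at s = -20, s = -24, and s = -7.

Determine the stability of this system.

All poles are in the left half-plane. System is stable.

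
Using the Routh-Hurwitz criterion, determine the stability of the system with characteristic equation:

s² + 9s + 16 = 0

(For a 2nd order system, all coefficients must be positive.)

Coefficients: 1, 9, 16. All positive, so system is stable.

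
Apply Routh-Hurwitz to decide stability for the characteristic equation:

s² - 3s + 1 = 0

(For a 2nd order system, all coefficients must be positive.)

Coefficients: 1, -3, 1. b=-3 not positive, so system is unstable.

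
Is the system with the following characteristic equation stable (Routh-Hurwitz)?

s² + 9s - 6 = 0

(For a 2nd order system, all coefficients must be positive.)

Coefficients: 1, 9, -6. c=-6 not positive, so system is unstable.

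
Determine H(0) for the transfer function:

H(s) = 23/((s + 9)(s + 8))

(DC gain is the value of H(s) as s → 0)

DC gain = H(0) = 23/(9 × 8) = 23/72 = 0.3194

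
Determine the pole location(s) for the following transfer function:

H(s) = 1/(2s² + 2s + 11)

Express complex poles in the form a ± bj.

Discriminant = 2² - 4×2×11 = 4 - 88 = -84 < 0, so the poles are a complex conjugate pair s = (-2 ± j√84)/(2×2). Real part = -2/(2×2) = -2/4 = -0.5; imaginary part = ±√84/(2×2) ≈ 2.2913. Poles: s = -0.5 ± 2.2913j.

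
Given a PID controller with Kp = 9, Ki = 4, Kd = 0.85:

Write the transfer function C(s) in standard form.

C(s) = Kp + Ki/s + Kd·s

Substituting values: C(s) = 9 + 4/s + 0.85s = (0.85s² + 9s + 4)/s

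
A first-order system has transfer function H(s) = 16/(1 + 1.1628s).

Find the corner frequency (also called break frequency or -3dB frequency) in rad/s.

Corner frequency = 1/τ = 1/1.1628 = 0.86 rad/s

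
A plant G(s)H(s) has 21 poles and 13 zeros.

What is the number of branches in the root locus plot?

Root locus has n branches where n = number of poles = 21.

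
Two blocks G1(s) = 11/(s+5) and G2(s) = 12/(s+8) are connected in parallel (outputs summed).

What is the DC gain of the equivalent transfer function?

Parallel: G_eq = G1 + G2. DC gain = G1(0) + G2(0) = 11/5 + 12/8 = 2.2 + 1.5 = 3.7.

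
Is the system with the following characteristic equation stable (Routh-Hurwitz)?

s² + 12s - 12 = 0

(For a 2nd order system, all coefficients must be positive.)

Coefficients: 1, 12, -12. c=-12 not positive, so system is unstable.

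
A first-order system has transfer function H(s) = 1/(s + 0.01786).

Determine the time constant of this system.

For H(s) = 1/(s + 1/τ), the pole is at -1/τ = -0.01786, so τ = 1/0.01786 = 55.99 s.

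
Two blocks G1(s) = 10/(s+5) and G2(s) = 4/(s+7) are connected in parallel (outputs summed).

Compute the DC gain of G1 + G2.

Parallel: G_eq = G1 + G2. DC gain = G1(0) + G2(0) = 10/5 + 4/7 = 2 + 0.5714 = 2.5714.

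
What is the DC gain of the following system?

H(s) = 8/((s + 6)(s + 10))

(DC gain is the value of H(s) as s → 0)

DC gain = H(0) = 8/(6 × 10) = 8/60 = 0.1333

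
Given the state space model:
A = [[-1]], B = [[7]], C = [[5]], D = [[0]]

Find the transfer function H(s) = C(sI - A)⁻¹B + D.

(sI - A)⁻¹ = 1/(s + 1). H(s) = 5 × 7/(s + 1) + 0 = 35/(s + 1).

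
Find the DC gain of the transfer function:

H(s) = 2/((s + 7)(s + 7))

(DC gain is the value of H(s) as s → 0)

DC gain = H(0) = 2/(7 × 7) = 2/49 = 0.0408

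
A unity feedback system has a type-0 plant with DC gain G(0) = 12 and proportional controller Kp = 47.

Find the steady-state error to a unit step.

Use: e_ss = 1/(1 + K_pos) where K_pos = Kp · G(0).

K_pos = Kp · G(0) = 47 × 12 = 564. e_ss = 1/(1 + 564) = 0.0018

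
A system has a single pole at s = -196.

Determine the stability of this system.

Pole at s = -196 is in the left half-plane. Stable.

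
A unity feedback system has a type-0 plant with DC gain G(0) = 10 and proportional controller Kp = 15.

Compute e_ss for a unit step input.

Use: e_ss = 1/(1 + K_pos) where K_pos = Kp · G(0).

K_pos = Kp · G(0) = 15 × 10 = 150. e_ss = 1/(1 + 150) = 0.0066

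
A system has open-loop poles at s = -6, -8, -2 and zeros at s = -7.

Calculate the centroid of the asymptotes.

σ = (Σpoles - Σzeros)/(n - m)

σ = (Σpoles - Σzeros)/(n - m) = (-16 - (-7))/(3 - 1) = -9/2 = -4.5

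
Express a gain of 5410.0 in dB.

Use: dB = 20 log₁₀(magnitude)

dB = 20 log₁₀(5410.0) = 74.7 dB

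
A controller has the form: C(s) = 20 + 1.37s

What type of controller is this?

This is a Proportional-Derivative (PD) controller.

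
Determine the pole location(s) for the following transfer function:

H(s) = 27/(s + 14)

Pole is where denominator = 0: s + 14 = 0, so s = -14.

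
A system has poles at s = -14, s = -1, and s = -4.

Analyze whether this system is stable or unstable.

All poles are in the left half-plane. System is stable.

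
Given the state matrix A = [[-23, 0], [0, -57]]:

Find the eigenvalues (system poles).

For diagonal matrix, eigenvalues are diagonal entries: λ₁ = -23, λ₂ = -57.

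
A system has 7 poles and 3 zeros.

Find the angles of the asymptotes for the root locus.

n - m = 7 - 3 = 4. Angles: θk = (2k + 1)·180°/4 = 45°, 135°, 225°, 315°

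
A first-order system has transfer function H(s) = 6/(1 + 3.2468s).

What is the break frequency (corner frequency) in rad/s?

Corner frequency = 1/τ = 1/3.2468 = 0.308 rad/s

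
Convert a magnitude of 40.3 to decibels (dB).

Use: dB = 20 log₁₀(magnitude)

dB = 20 log₁₀(40.3) = 32.1 dB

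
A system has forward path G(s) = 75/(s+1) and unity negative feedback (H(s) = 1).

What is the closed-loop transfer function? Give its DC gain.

T(s) = G/(1+GH) = [75/(s+1)] / [1 + 75/(s+1)] = 75/(s+1+75) = 75/(s+76). DC gain = 75/76 = 0.9868.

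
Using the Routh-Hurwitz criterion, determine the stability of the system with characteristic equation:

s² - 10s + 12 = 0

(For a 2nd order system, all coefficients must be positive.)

Coefficients: 1, -10, 12. b=-10 not positive, so system is unstable.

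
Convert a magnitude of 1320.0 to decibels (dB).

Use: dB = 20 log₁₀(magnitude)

dB = 20 log₁₀(1320.0) = 62.4 dB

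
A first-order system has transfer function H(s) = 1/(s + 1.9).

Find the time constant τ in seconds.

For H(s) = 1/(s + 1/τ), the pole is at -1/τ = -1.9, so τ = 1/1.9 = 0.5263 s.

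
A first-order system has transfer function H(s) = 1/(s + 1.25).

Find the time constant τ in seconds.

For H(s) = 1/(s + 1/τ), the pole is at -1/τ = -1.25, so τ = 1/1.25 = 0.8 s.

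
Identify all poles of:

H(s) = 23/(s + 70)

Pole is where denominator = 0: s + 70 = 0, so s = -70.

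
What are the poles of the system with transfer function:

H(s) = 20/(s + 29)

Pole is where denominator = 0: s + 29 = 0, so s = -29.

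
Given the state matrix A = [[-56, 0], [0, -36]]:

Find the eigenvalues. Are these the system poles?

For diagonal matrix, eigenvalues are diagonal entries: λ₁ = -56, λ₂ = -36. Eigenvalues of A = system poles.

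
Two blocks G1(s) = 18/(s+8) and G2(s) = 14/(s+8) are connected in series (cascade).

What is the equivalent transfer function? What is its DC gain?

Series: multiply transfer functions. G_eq = 18/(s+8) × 14/(s+8) = 252/((s+8)(s+8)). DC gain = 252/(8×8) = 3.9375.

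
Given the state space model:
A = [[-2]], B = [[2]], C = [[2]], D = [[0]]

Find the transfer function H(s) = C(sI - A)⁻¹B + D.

(sI - A)⁻¹ = 1/(s + 2). H(s) = 2 × 2/(s + 2) + 0 = 4/(s + 2).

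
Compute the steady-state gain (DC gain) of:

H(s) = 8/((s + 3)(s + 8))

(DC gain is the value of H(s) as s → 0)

DC gain = H(0) = 8/(3 × 8) = 8/24 = 0.3333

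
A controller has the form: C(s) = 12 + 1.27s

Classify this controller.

This is a Proportional-Derivative (PD) controller.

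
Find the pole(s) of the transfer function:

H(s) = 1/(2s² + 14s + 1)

Discriminant = 14² - 4×2×1 = 196 - 8 = 188 > 0, so two distinct real poles. Using quadratic formula: s = (-14 ± √188)/(2×2) = (-14 ± √188)/4, with √188 ≈ 13.7113. s₁ ≈ -0.0722, s₂ ≈ -6.9278. Poles: s₁ = -0.0722, s₂ = -6.9278.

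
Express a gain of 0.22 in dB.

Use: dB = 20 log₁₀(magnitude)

dB = 20 log₁₀(0.22) = -13.2 dB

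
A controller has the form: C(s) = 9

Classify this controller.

This is a Proportional (P) controller.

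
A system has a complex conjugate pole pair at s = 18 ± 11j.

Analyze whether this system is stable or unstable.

Real part of poles is 18 (> 0, right half-plane). Unstable.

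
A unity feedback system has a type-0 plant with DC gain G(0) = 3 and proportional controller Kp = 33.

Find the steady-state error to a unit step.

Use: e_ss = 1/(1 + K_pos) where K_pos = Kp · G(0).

K_pos = Kp · G(0) = 33 × 3 = 99. e_ss = 1/(1 + 99) = 0.01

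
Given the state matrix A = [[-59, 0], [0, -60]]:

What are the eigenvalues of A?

For diagonal matrix, eigenvalues are diagonal entries: λ₁ = -59, λ₂ = -60.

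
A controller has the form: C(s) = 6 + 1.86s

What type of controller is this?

This is a Proportional-Derivative (PD) controller.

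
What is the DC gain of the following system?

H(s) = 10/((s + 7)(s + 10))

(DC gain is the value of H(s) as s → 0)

DC gain = H(0) = 10/(7 × 10) = 10/70 = 0.1429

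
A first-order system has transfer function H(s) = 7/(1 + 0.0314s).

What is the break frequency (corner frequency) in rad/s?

Corner frequency = 1/τ = 1/0.0314 = 31.847 rad/s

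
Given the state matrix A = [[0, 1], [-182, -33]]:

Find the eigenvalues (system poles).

det(A - λI) = λ² - (-33)λ + 182 = (λ - (-26))(λ - (-7)). Eigenvalues: -26, -7.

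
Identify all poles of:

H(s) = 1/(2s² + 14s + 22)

Discriminant = 14² - 4×2×22 = 196 - 176 = 20 > 0, so two distinct real poles. Using quadratic formula: s = (-14 ± √20)/(2×2) = (-14 ± √20)/4, with √20 ≈ 4.4721. s₁ ≈ -2.3820, s₂ ≈ -4.6180. Poles: s₁ = -2.3820, s₂ = -4.6180.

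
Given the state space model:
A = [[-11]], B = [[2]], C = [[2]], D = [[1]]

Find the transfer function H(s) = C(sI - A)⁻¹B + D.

(sI - A)⁻¹ = 1/(s + 11). H(s) = 2×2/(s + 11) + 1 = (s + 15)/(s + 11).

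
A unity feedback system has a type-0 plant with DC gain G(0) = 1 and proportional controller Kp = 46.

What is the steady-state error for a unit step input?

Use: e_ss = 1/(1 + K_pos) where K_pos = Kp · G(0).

K_pos = Kp · G(0) = 46 × 1 = 46. e_ss = 1/(1 + 46) = 0.0213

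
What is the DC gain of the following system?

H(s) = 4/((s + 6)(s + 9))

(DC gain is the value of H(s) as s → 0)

DC gain = H(0) = 4/(6 × 9) = 4/54 = 0.0741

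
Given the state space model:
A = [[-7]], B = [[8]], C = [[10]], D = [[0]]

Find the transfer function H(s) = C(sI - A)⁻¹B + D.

(sI - A)⁻¹ = 1/(s + 7). H(s) = 10 × 8/(s + 7) + 0 = 80/(s + 7).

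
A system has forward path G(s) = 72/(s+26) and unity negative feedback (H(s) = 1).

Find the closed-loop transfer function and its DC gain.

T(s) = G/(1+GH) = [72/(s+26)] / [1 + 72/(s+26)] = 72/(s+26+72) = 72/(s+98). DC gain = 72/98 = 0.7347.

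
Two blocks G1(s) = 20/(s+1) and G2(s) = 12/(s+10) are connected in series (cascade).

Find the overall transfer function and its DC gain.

Series: multiply transfer functions. G_eq = 20/(s+1) × 12/(s+10) = 240/((s+1)(s+10)). DC gain = 240/(1×10) = 24.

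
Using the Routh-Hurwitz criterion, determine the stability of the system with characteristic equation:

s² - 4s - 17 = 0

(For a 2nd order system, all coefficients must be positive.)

Coefficients: 1, -4, -17. b=-4, c=-17 not positive, so system is unstable.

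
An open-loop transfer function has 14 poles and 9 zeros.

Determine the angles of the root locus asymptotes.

n - m = 14 - 9 = 5. Angles: θk = (2k + 1)·180°/5 = 36°, 108°, 180°, 252°, 324°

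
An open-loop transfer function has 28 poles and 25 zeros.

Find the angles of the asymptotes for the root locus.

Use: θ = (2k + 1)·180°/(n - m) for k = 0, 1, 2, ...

n - m = 28 - 25 = 3. Angles: θk = (2k + 1)·180°/3 = 60°, 180°, 300°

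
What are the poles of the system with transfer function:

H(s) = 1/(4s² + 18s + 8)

Discriminant = 18² - 4×4×8 = 324 - 128 = 196 > 0, so two distinct real poles. Using quadratic formula: s = (-18 ± √196)/(2×4) = (-18 ± √196)/8, with √196 = 14. s₁ = -4/8 = -0.5, s₂ = -32/8 = -4. Poles: s₁ = -0.5, s₂ = -4.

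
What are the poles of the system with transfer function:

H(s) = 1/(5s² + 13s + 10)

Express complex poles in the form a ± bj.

Discriminant = 13² - 4×5×10 = 169 - 200 = -31 < 0, so the poles are a complex conjugate pair s = (-13 ± j√31)/(2×5). Real part = -13/(2×5) = -13/10 = -1.3; imaginary part = ±√31/(2×5) ≈ 0.5568. Poles: s = -1.3 ± 0.5568j.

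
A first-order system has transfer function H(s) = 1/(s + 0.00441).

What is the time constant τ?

For H(s) = 1/(s + 1/τ), the pole is at -1/τ = -0.00441, so τ = 1/0.00441 = 226.8 s.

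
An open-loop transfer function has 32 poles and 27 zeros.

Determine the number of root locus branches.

Root locus has n branches where n = number of poles = 32.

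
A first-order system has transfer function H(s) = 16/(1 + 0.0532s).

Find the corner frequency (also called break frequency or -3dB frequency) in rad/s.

Corner frequency = 1/τ = 1/0.0532 = 18.797 rad/s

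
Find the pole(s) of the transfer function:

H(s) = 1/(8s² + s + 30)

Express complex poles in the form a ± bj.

Discriminant = 1² - 4×8×30 = 1 - 960 = -959 < 0, so the poles are a complex conjugate pair s = (-1 ± j√959)/(2×8). Real part = -1/(2×8) = -1/16 = -0.0625; imaginary part = ±√959/(2×8) ≈ 1.9355. Poles: s = -0.0625 ± 1.9355j.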